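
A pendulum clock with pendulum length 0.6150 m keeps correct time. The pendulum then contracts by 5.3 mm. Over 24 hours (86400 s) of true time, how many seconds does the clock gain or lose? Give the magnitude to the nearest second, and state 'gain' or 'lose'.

T ∝ √L, so T'/T = √(0.60970/0.6150) = 0.995682.
In 86400 s of true time the clock registers 86400/0.995682 = 86774.7 s, so it gains 375 s.

gain 375 s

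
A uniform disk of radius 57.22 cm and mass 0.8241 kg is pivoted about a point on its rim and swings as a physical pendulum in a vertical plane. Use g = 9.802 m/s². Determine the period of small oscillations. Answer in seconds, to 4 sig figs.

I_cm = ½mr² = 0.13491 kg·m². The pivot is at distance d = 0.5722 m from the centre of mass.
By the parallel-axis theorem, I = I_cm + md² = 0.13491 + 0.26982 = 0.40473 kg·m².
T = 2π√(I/(mgd)) = 2π√(0.40473/(0.8241 × 9.802 × 0.5722)) = 1.859 s.

1.859 s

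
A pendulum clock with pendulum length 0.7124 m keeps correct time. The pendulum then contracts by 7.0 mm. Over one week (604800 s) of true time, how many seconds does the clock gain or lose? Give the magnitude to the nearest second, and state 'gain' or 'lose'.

T ∝ √L, so T'/T = √(0.70540/0.7124) = 0.995075.
In 604800 s of true time the clock registers 604800/0.995075 = 607793.4 s, so it gains 2993 s.

gain 2993 s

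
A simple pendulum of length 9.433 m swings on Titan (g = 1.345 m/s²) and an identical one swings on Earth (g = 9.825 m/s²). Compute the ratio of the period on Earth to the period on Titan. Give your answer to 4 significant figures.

T ∝ 1/√g, so T₂/T₁ = √(g₁/g₂) = √(1.345/9.825) = 0.3700.

0.3700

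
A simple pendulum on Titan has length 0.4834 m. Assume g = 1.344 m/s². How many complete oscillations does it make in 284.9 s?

T = 2π√(L/g) = 2π√(0.4834/1.344) = 3.7682 s.
Number of complete oscillations = ⌊284.9/3.7682⌋ = ⌊75.606⌋ = 75.

75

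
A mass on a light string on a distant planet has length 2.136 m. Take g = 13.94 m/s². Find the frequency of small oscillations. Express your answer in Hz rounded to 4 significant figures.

T = 2π√(L/g) = 2π√(2.136/13.94) = 2.4595 s, so f = 1/T = 0.4066 Hz.

0.4066 Hz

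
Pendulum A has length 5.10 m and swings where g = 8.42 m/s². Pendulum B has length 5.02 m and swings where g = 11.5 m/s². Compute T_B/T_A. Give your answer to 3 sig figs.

0.849

T = 2π√(L/g), so T_B/T_A = √((L_B/g_B)/(L_A/g_A)) = √((5.02/11.5)/(5.10/8.42)) = 0.849.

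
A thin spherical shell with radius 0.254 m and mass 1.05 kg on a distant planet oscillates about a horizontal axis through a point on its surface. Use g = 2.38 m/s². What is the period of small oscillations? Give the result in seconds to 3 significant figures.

2.65 s

I_cm = (2/3)mr² = 0.04516 kg·m². The pivot is at distance d = 0.254 m from the centre of mass.
By the parallel-axis theorem, I = I_cm + md² = 0.04516 + 0.06774 = 0.1129 kg·m².
T = 2π√(I/(mgd)) = 2π√(0.1129/(1.05 × 2.38 × 0.254)) = 2.65 s.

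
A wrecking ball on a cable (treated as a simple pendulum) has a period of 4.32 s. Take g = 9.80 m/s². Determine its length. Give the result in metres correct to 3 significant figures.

4.63 m

From T = 2π√(L/g), L = gT²/(4π²) = 9.80 × 4.320²/(4π²) = 4.63 m.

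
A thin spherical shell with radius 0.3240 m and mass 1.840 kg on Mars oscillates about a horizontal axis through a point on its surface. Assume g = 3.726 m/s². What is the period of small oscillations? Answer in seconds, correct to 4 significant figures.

2.392 s

I_cm = (2/3)mr² = 0.12877 kg·m². The pivot is at distance d = 0.3240 m from the centre of mass.
By the parallel-axis theorem, I = I_cm + md² = 0.12877 + 0.19316 = 0.32193 kg·m².
T = 2π√(I/(mgd)) = 2π√(0.32193/(1.840 × 3.726 × 0.3240)) = 2.392 s.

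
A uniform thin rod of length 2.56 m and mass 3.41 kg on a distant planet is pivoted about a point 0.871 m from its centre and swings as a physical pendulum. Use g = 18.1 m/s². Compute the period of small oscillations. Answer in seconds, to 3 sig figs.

For a physical pendulum T = 2π√(I/(mgd)), with d = 0.8710 m from pivot to centre of mass.
I_cm = mL²/12 = 3.41 × 2.56²/12 = 1.862 kg·m²; I = I_cm + md² = 1.862 + 3.41 × 0.8710² = 4.449 kg·m².
T = 2π√(4.449/(3.41 × 18.1 × 0.8710)) = 1.81 s.

1.81 s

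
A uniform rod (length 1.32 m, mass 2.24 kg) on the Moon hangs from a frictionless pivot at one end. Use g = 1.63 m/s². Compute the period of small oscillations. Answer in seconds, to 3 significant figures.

4.62 s

For a physical pendulum T = 2π√(I/(mgd)), with d = 0.6600 m from pivot to centre of mass.
I_cm = mL²/12 = 2.24 × 1.32²/12 = 0.3252 kg·m²; I = I_cm + md² = 0.3252 + 2.24 × 0.6600² = 1.301 kg·m².
T = 2π√(1.301/(2.24 × 1.63 × 0.6600)) = 4.62 s.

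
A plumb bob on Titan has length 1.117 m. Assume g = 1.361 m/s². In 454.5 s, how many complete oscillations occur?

T = 2π√(L/g) = 2π√(1.117/1.361) = 5.6922 s.
Number of complete oscillations = ⌊454.5/5.6922⌋ = ⌊79.847⌋ = 79.

79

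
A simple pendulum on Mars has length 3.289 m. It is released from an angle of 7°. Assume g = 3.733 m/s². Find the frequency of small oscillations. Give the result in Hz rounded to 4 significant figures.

0.1696 Hz

T = 2π√(L/g) = 2π√(3.289/3.733) = 5.8977 s, so f = 1/T = 0.1696 Hz.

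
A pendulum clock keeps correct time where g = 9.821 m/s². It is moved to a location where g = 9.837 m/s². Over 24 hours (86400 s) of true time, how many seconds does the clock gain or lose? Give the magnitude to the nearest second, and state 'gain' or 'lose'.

The clock's period scales as T ∝ 1/√g, so T'/T = √(9.821/9.837) = 0.999186.
In 86400 s of true time the clock registers 86400/0.999186 = 86470.4 s, so it gains 70 s.

gain 70 s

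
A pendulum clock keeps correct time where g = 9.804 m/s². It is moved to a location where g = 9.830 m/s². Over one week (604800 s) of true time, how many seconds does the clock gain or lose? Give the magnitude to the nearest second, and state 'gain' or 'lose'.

The clock's period scales as T ∝ 1/√g, so T'/T = √(9.804/9.830) = 0.998677.
In 604800 s of true time the clock registers 604800/0.998677 = 605601.4 s, so it gains 801 s.

gain 801 s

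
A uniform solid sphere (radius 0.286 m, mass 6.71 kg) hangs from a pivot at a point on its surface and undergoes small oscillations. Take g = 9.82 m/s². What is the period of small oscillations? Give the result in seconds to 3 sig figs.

I_cm = (2/5)mr² = 0.2195 kg·m². The pivot is at distance d = 0.286 m from the centre of mass.
By the parallel-axis theorem, I = I_cm + md² = 0.2195 + 0.5489 = 0.7684 kg·m².
T = 2π√(I/(mgd)) = 2π√(0.7684/(6.71 × 9.82 × 0.286)) = 1.27 s.

1.27 s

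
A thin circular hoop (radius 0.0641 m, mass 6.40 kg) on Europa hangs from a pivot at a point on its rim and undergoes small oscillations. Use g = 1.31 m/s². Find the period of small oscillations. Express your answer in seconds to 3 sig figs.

1.97 s

I_cm = mr² = 0.02630 kg·m². The pivot is at distance d = 0.0641 m from the centre of mass.
By the parallel-axis theorem, I = I_cm + md² = 0.02630 + 0.02630 = 0.05259 kg·m².
T = 2π√(I/(mgd)) = 2π√(0.05259/(6.40 × 1.31 × 0.0641)) = 1.97 s.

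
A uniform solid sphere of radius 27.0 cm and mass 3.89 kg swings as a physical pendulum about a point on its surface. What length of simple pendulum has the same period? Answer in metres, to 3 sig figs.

The equivalent simple-pendulum length is L_eq = I/(md), where I is about the pivot and d = 0.2700 m.
I_cm = (2/5)mR² = 0.1134 kg·m², so I = I_cm + md² = 0.1134 + 0.2836 = 0.3970 kg·m².
L_eq = 0.3970/(3.89 × 0.2700) = 0.378 m.

0.378 m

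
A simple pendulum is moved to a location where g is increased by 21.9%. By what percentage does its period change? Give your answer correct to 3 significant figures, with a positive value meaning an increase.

T ∝ 1/√g, so T'/T = 1/√(1.219) = 0.9057.
Percentage change in T = (0.9057 − 1) × 100% = -9.43%.

-9.43%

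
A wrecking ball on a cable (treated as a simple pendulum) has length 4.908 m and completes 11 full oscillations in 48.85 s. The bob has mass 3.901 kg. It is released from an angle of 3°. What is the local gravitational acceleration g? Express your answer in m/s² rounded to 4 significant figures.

9.825 m/s²

T = 48.85/11 = 4.4409 s.
From T = 2π√(L/g), g = 4π²L/T² = 4π² × 4.908/4.4409² = 9.825 m/s².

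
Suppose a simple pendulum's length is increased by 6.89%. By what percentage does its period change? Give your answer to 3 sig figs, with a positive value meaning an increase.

3.39%

T ∝ √L, so T'/T = √(1.069) = 1.034.
Percentage change in T = (1.034 − 1) × 100% = 3.39%.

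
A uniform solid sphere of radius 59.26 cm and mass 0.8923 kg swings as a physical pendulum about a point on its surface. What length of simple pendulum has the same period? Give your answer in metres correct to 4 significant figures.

0.8296 m

The equivalent simple-pendulum length is L_eq = I/(md), where I is about the pivot and d = 0.59260 m.
I_cm = (2/5)mR² = 0.12534 kg·m², so I = I_cm + md² = 0.12534 + 0.31335 = 0.43869 kg·m².
L_eq = 0.43869/(0.8923 × 0.59260) = 0.8296 m.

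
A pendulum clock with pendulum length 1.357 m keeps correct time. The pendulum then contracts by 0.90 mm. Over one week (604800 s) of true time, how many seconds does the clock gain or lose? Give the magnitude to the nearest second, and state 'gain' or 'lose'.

gain 201 s

T ∝ √L, so T'/T = √(1.35610/1.357) = 0.999668.
In 604800 s of true time the clock registers 604800/0.999668 = 605000.7 s, so it gains 201 s.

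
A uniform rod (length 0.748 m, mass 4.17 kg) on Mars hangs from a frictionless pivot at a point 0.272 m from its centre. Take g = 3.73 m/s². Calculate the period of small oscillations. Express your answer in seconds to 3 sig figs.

For a physical pendulum T = 2π√(I/(mgd)), with d = 0.2720 m from pivot to centre of mass.
I_cm = mL²/12 = 4.17 × 0.748²/12 = 0.1944 kg·m²; I = I_cm + md² = 0.1944 + 4.17 × 0.2720² = 0.5029 kg·m².
T = 2π√(0.5029/(4.17 × 3.73 × 0.2720)) = 2.17 s.

2.17 s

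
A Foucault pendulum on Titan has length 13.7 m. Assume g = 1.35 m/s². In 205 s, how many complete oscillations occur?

T = 2π√(L/g) = 2π√(13.7/1.35) = 20.02 s.
Number of complete oscillations = ⌊205/20.02⌋ = ⌊10.24⌋ = 10.

10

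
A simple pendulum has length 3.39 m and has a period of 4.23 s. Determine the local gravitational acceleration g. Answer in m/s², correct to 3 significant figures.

From T = 2π√(L/g), g = 4π²L/T² = 4π² × 3.39/4.230² = 7.48 m/s².

7.48 m/s²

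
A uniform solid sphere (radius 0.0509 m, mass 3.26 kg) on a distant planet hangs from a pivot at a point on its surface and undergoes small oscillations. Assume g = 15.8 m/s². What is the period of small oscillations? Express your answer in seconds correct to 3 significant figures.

0.422 s

I_cm = (2/5)mr² = 0.003378 kg·m². The pivot is at distance d = 0.0509 m from the centre of mass.
By the parallel-axis theorem, I = I_cm + md² = 0.003378 + 0.008446 = 0.01182 kg·m².
T = 2π√(I/(mgd)) = 2π√(0.01182/(3.26 × 15.8 × 0.0509)) = 0.422 s.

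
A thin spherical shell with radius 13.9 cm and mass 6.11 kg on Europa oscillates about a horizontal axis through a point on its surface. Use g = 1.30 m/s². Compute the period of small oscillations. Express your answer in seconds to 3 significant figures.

2.65 s

I_cm = (2/3)mr² = 0.07870 kg·m². The pivot is at distance d = 0.139 m from the centre of mass.
By the parallel-axis theorem, I = I_cm + md² = 0.07870 + 0.1181 = 0.1968 kg·m².
T = 2π√(I/(mgd)) = 2π√(0.1968/(6.11 × 1.30 × 0.139)) = 2.65 s.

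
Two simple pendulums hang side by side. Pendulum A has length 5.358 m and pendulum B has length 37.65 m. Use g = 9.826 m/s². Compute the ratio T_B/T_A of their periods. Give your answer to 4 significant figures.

2.651

T ∝ √L, so T_B/T_A = √(L_B/L_A) = √(37.65/5.358) = 2.651.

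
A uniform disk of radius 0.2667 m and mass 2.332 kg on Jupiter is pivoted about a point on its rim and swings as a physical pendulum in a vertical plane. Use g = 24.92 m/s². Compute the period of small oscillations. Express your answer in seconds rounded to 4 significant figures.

I_cm = ½mr² = 0.082936 kg·m². The pivot is at distance d = 0.2667 m from the centre of mass.
By the parallel-axis theorem, I = I_cm + md² = 0.082936 + 0.16587 = 0.24881 kg·m².
T = 2π√(I/(mgd)) = 2π√(0.24881/(2.332 × 24.92 × 0.2667)) = 0.7961 s.

0.7961 s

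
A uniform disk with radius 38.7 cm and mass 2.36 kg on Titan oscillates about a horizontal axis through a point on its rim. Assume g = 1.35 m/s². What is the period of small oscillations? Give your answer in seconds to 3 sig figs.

I_cm = ½mr² = 0.1767 kg·m². The pivot is at distance d = 0.387 m from the centre of mass.
By the parallel-axis theorem, I = I_cm + md² = 0.1767 + 0.3535 = 0.5302 kg·m².
T = 2π√(I/(mgd)) = 2π√(0.5302/(2.36 × 1.35 × 0.387)) = 4.12 s.

4.12 s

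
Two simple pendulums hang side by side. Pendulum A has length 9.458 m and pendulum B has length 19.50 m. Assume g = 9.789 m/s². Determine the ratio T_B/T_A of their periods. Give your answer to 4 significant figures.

1.436

T ∝ √L, so T_B/T_A = √(L_B/L_A) = √(19.50/9.458) = 1.436.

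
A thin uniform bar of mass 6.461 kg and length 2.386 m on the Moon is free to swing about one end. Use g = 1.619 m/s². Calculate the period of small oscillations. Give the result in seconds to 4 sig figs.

6.228 s

For a physical pendulum T = 2π√(I/(mgd)), with d = 1.1930 m from pivot to centre of mass.
I_cm = mL²/12 = 6.461 × 2.386²/12 = 3.0652 kg·m²; I = I_cm + md² = 3.0652 + 6.461 × 1.1930² = 12.261 kg·m².
T = 2π√(12.261/(6.461 × 1.619 × 1.1930)) = 6.228 s.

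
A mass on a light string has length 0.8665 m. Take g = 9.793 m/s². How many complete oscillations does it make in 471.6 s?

252

T = 2π√(L/g) = 2π√(0.8665/9.793) = 1.8690 s.
Number of complete oscillations = ⌊471.6/1.8690⌋ = ⌊252.33⌋ = 252.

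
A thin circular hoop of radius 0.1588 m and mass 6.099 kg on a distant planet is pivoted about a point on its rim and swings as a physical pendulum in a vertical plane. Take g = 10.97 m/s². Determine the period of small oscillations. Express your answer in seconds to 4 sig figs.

I_cm = mr² = 0.15380 kg·m². The pivot is at distance d = 0.1588 m from the centre of mass.
By the parallel-axis theorem, I = I_cm + md² = 0.15380 + 0.15380 = 0.30760 kg·m².
T = 2π√(I/(mgd)) = 2π√(0.30760/(6.099 × 10.97 × 0.1588)) = 1.069 s.

1.069 s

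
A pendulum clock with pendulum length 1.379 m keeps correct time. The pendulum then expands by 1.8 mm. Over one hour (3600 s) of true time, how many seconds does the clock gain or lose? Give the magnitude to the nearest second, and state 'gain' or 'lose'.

lose 2 s

T ∝ √L, so T'/T = √(1.38080/1.379) = 1.00065.
In 3600 s of true time the clock registers 3600/1.00065 = 3597.7 s, so it loses 2 s.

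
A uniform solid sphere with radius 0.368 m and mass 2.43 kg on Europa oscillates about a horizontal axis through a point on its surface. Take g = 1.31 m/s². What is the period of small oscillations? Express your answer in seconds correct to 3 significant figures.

I_cm = (2/5)mr² = 0.1316 kg·m². The pivot is at distance d = 0.368 m from the centre of mass.
By the parallel-axis theorem, I = I_cm + md² = 0.1316 + 0.3291 = 0.4607 kg·m².
T = 2π√(I/(mgd)) = 2π√(0.4607/(2.43 × 1.31 × 0.368)) = 3.94 s.

3.94 s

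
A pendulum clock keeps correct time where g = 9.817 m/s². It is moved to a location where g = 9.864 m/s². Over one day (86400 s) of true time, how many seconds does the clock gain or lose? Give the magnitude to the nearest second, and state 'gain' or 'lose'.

The clock's period scales as T ∝ 1/√g, so T'/T = √(9.817/9.864) = 0.997615.
In 86400 s of true time the clock registers 86400/0.997615 = 86606.6 s, so it gains 207 s.

gain 207 s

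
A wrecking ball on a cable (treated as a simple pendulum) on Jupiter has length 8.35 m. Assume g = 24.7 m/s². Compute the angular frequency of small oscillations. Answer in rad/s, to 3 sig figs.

ω = √(g/L) = √(24.7/8.35) = 1.72 rad/s.

1.72 rad/s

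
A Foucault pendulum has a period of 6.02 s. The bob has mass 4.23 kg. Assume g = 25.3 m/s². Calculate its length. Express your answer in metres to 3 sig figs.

23.2 m

From T = 2π√(L/g), L = gT²/(4π²) = 25.3 × 6.020²/(4π²) = 23.2 m.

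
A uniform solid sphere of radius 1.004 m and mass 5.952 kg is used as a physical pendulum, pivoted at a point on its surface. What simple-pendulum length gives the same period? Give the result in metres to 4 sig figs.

The equivalent simple-pendulum length is L_eq = I/(md), where I is about the pivot and d = 1.0040 m.
I_cm = (2/5)mR² = 2.3999 kg·m², so I = I_cm + md² = 2.3999 + 5.9997 = 8.3996 kg·m².
L_eq = 8.3996/(5.952 × 1.0040) = 1.406 m.

1.406 m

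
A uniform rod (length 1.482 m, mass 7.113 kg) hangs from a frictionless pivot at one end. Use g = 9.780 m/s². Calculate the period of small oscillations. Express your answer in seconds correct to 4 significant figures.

For a physical pendulum T = 2π√(I/(mgd)), with d = 0.74100 m from pivot to centre of mass.
I_cm = mL²/12 = 7.113 × 1.482²/12 = 1.3019 kg·m²; I = I_cm + md² = 1.3019 + 7.113 × 0.74100² = 5.2075 kg·m².
T = 2π√(5.2075/(7.113 × 9.780 × 0.74100)) = 1.997 s.

1.997 s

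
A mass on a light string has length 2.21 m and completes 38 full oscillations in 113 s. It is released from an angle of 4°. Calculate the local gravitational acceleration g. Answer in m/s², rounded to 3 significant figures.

9.87 m/s²

T = 113/38 = 2.974 s.
From T = 2π√(L/g), g = 4π²L/T² = 4π² × 2.21/2.974² = 9.87 m/s².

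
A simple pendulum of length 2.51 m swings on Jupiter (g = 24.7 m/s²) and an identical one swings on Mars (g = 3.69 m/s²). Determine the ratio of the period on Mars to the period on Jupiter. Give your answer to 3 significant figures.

T ∝ 1/√g, so T₂/T₁ = √(g₁/g₂) = √(24.7/3.69) = 2.59.

2.59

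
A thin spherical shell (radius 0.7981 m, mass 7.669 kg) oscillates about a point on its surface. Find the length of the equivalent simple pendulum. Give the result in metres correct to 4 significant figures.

The equivalent simple-pendulum length is L_eq = I/(md), where I is about the pivot and d = 0.79810 m.
I_cm = (2/3)mR² = 3.2566 kg·m², so I = I_cm + md² = 3.2566 + 4.8849 = 8.1415 kg·m².
L_eq = 8.1415/(7.669 × 0.79810) = 1.330 m.

1.330 m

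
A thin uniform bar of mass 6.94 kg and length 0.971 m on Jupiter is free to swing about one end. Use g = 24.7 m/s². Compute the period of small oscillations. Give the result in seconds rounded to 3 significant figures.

1.02 s

For a physical pendulum T = 2π√(I/(mgd)), with d = 0.4855 m from pivot to centre of mass.
I_cm = mL²/12 = 6.94 × 0.971²/12 = 0.5453 kg·m²; I = I_cm + md² = 0.5453 + 6.94 × 0.4855² = 2.181 kg·m².
T = 2π√(2.181/(6.94 × 24.7 × 0.4855)) = 1.02 s.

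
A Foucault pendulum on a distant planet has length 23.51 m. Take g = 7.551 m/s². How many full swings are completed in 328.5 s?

T = 2π√(L/g) = 2π√(23.51/7.551) = 11.087 s.
Number of complete oscillations = ⌊328.5/11.087⌋ = ⌊29.630⌋ = 29.

29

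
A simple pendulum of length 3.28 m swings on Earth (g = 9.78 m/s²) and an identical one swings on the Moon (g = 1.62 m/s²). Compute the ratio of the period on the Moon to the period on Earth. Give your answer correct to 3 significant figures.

T ∝ 1/√g, so T₂/T₁ = √(g₁/g₂) = √(9.78/1.62) = 2.46.

2.46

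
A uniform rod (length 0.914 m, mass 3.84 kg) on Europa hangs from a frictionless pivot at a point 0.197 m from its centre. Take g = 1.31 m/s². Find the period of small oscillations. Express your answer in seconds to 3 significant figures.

4.07 s

For a physical pendulum T = 2π√(I/(mgd)), with d = 0.1970 m from pivot to centre of mass.
I_cm = mL²/12 = 3.84 × 0.914²/12 = 0.2673 kg·m²; I = I_cm + md² = 0.2673 + 3.84 × 0.1970² = 0.4164 kg·m².
T = 2π√(0.4164/(3.84 × 1.31 × 0.1970)) = 4.07 s.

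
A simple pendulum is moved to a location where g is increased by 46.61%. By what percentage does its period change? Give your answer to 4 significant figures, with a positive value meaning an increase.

-17.41%

T ∝ 1/√g, so T'/T = 1/√(1.4661) = 0.82588.
Percentage change in T = (0.82588 − 1) × 100% = -17.41%.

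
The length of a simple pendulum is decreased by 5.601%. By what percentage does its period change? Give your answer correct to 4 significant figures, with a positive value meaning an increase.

-2.841%

T ∝ √L, so T'/T = √(0.94399) = 0.97159.
Percentage change in T = (0.97159 − 1) × 100% = -2.841%.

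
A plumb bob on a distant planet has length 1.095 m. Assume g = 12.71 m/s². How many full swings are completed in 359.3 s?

194

T = 2π√(L/g) = 2π√(1.095/12.71) = 1.8442 s.
Number of complete oscillations = ⌊359.3/1.8442⌋ = ⌊194.82⌋ = 194.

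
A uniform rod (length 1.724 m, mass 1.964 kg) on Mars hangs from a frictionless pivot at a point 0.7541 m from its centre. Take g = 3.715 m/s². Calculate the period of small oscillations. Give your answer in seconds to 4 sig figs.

For a physical pendulum T = 2π√(I/(mgd)), with d = 0.75410 m from pivot to centre of mass.
I_cm = mL²/12 = 1.964 × 1.724²/12 = 0.48645 kg·m²; I = I_cm + md² = 0.48645 + 1.964 × 0.75410² = 1.6033 kg·m².
T = 2π√(1.6033/(1.964 × 3.715 × 0.75410)) = 3.392 s.

3.392 s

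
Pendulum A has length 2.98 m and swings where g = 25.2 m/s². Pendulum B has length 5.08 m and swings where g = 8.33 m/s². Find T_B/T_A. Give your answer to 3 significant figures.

T = 2π√(L/g), so T_B/T_A = √((L_B/g_B)/(L_A/g_A)) = √((5.08/8.33)/(2.98/25.2)) = 2.27.

2.27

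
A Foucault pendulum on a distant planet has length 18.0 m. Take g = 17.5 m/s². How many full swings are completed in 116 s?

T = 2π√(L/g) = 2π√(18.0/17.5) = 6.372 s.
Number of complete oscillations = ⌊116/6.372⌋ = ⌊18.20⌋ = 18.

18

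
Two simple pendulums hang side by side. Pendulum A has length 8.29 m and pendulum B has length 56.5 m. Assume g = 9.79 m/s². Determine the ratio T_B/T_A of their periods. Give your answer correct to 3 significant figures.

T ∝ √L, so T_B/T_A = √(L_B/L_A) = √(56.5/8.29) = 2.61.

2.61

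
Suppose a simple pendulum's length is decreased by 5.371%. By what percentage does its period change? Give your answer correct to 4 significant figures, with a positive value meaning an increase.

-2.723%

T ∝ √L, so T'/T = √(0.94629) = 0.97277.
Percentage change in T = (0.97277 − 1) × 100% = -2.723%.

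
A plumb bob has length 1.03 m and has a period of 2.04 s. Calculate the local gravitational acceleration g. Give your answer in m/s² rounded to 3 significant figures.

9.77 m/s²

From T = 2π√(L/g), g = 4π²L/T² = 4π² × 1.03/2.040² = 9.77 m/s².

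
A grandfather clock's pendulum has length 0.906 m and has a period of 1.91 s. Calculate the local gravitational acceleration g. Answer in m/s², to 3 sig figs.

9.80 m/s²

From T = 2π√(L/g), g = 4π²L/T² = 4π² × 0.906/1.910² = 9.80 m/s².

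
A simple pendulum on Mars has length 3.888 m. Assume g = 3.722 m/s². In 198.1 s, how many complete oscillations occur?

T = 2π√(L/g) = 2π√(3.888/3.722) = 6.4218 s.
Number of complete oscillations = ⌊198.1/6.4218⌋ = ⌊30.848⌋ = 30.

30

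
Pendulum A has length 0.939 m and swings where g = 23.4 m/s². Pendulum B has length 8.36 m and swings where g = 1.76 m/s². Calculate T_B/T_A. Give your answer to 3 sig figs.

10.9

T = 2π√(L/g), so T_B/T_A = √((L_B/g_B)/(L_A/g_A)) = √((8.36/1.76)/(0.939/23.4)) = 10.9.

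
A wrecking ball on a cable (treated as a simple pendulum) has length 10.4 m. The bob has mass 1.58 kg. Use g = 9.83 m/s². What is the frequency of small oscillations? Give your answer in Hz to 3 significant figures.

0.155 Hz

T = 2π√(L/g) = 2π√(10.4/9.83) = 6.463 s, so f = 1/T = 0.155 Hz.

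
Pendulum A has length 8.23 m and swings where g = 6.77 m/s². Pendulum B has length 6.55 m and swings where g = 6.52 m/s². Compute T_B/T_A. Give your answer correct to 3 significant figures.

0.909

T = 2π√(L/g), so T_B/T_A = √((L_B/g_B)/(L_A/g_A)) = √((6.55/6.52)/(8.23/6.77)) = 0.909.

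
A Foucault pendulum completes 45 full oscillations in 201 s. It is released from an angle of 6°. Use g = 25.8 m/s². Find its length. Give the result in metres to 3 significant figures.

T = 201/45 = 4.467 s.
From T = 2π√(L/g), L = gT²/(4π²) = 25.8 × 4.467²/(4π²) = 13.0 m.

13.0 m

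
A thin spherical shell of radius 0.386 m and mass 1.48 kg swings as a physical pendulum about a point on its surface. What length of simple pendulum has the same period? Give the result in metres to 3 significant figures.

0.643 m

The equivalent simple-pendulum length is L_eq = I/(md), where I is about the pivot and d = 0.3860 m.
I_cm = (2/3)mR² = 0.1470 kg·m², so I = I_cm + md² = 0.1470 + 0.2205 = 0.3675 kg·m².
L_eq = 0.3675/(1.48 × 0.3860) = 0.643 m.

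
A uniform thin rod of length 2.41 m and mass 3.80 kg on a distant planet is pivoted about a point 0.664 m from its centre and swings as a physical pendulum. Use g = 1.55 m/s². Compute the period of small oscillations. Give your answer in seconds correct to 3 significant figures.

5.96 s

For a physical pendulum T = 2π√(I/(mgd)), with d = 0.6640 m from pivot to centre of mass.
I_cm = mL²/12 = 3.80 × 2.41²/12 = 1.839 kg·m²; I = I_cm + md² = 1.839 + 3.80 × 0.6640² = 3.515 kg·m².
T = 2π√(3.515/(3.80 × 1.55 × 0.6640)) = 5.96 s.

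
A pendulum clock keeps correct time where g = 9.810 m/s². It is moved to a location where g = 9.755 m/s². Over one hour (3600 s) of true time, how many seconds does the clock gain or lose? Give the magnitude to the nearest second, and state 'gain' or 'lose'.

The clock's period scales as T ∝ 1/√g, so T'/T = √(9.810/9.755) = 1.00282.
In 3600 s of true time the clock registers 3600/1.00282 = 3589.9 s, so it loses 10 s.

lose 10 s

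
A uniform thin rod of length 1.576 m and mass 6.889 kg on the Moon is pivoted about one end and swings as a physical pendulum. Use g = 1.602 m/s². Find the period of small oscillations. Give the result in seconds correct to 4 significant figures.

For a physical pendulum T = 2π√(I/(mgd)), with d = 0.78800 m from pivot to centre of mass.
I_cm = mL²/12 = 6.889 × 1.576²/12 = 1.4259 kg·m²; I = I_cm + md² = 1.4259 + 6.889 × 0.78800² = 5.7036 kg·m².
T = 2π√(5.7036/(6.889 × 1.602 × 0.78800)) = 5.088 s.

5.088 s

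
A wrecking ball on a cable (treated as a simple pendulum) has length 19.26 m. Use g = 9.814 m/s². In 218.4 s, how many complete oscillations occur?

T = 2π√(L/g) = 2π√(19.26/9.814) = 8.8021 s.
Number of complete oscillations = ⌊218.4/8.8021⌋ = ⌊24.812⌋ = 24.

24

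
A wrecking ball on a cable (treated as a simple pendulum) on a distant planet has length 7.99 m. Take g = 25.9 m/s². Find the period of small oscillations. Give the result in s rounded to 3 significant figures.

T = 2π√(L/g) = 2π√(7.99/25.9) = 2π × 0.5554 = 3.49 s.

3.49 s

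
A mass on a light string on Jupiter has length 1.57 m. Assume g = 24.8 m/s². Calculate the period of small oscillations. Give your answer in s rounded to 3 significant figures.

1.58 s

T = 2π√(L/g) = 2π√(1.57/24.8) = 2π × 0.2516 = 1.58 s.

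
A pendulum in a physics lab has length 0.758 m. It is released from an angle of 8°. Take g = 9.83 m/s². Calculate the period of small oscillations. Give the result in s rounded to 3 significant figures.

1.74 s

T = 2π√(L/g) = 2π√(0.758/9.83) = 2π × 0.2777 = 1.74 s.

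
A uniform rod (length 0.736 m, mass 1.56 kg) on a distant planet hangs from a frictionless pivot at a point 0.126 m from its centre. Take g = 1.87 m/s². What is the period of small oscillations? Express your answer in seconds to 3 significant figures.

3.20 s

For a physical pendulum T = 2π√(I/(mgd)), with d = 0.1260 m from pivot to centre of mass.
I_cm = mL²/12 = 1.56 × 0.736²/12 = 0.07042 kg·m²; I = I_cm + md² = 0.07042 + 1.56 × 0.1260² = 0.09519 kg·m².
T = 2π√(0.09519/(1.56 × 1.87 × 0.1260)) = 3.20 s.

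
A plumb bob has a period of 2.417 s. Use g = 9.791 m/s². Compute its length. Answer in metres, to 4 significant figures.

From T = 2π√(L/g), L = gT²/(4π²) = 9.791 × 2.4170²/(4π²) = 1.449 m.

1.449 m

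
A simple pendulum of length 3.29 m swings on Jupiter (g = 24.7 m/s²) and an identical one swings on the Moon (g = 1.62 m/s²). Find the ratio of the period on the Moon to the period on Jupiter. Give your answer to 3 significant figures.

3.90

T ∝ 1/√g, so T₂/T₁ = √(g₁/g₂) = √(24.7/1.62) = 3.90.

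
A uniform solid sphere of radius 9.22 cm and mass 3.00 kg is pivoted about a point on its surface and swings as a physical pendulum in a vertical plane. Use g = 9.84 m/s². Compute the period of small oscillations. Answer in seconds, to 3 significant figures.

I_cm = (2/5)mr² = 0.01020 kg·m². The pivot is at distance d = 0.0922 m from the centre of mass.
By the parallel-axis theorem, I = I_cm + md² = 0.01020 + 0.02550 = 0.03570 kg·m².
T = 2π√(I/(mgd)) = 2π√(0.03570/(3.00 × 9.84 × 0.0922)) = 0.720 s.

0.720 s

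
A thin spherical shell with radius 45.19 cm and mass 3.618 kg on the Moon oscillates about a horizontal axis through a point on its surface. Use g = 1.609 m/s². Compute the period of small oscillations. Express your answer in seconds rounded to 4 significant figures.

4.299 s

I_cm = (2/3)mr² = 0.49256 kg·m². The pivot is at distance d = 0.4519 m from the centre of mass.
By the parallel-axis theorem, I = I_cm + md² = 0.49256 + 0.73884 = 1.2314 kg·m².
T = 2π√(I/(mgd)) = 2π√(1.2314/(3.618 × 1.609 × 0.4519)) = 4.299 s.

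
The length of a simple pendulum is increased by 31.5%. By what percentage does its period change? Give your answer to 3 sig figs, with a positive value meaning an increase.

T ∝ √L, so T'/T = √(1.315) = 1.147.
Percentage change in T = (1.147 − 1) × 100% = 14.7%.

14.7%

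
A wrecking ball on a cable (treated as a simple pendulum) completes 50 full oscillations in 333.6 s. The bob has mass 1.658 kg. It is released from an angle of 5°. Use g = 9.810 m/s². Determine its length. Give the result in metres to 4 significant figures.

T = 333.6/50 = 6.6720 s.
From T = 2π√(L/g), L = gT²/(4π²) = 9.810 × 6.6720²/(4π²) = 11.06 m.

11.06 m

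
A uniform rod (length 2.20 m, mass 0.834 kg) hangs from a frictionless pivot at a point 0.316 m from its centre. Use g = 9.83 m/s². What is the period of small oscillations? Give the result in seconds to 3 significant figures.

For a physical pendulum T = 2π√(I/(mgd)), with d = 0.3160 m from pivot to centre of mass.
I_cm = mL²/12 = 0.834 × 2.20²/12 = 0.3364 kg·m²; I = I_cm + md² = 0.3364 + 0.834 × 0.3160² = 0.4197 kg·m².
T = 2π√(0.4197/(0.834 × 9.83 × 0.3160)) = 2.53 s.

2.53 s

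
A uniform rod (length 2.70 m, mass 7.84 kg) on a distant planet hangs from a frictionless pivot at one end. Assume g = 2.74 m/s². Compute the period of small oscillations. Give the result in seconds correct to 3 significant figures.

5.09 s

For a physical pendulum T = 2π√(I/(mgd)), with d = 1.350 m from pivot to centre of mass.
I_cm = mL²/12 = 7.84 × 2.70²/12 = 4.763 kg·m²; I = I_cm + md² = 4.763 + 7.84 × 1.350² = 19.05 kg·m².
T = 2π√(19.05/(7.84 × 2.74 × 1.350)) = 5.09 s.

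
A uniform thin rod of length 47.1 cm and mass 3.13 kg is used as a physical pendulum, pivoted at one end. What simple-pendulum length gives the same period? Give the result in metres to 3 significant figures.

The equivalent simple-pendulum length is L_eq = I/(md), where I is about the pivot and d = 0.2355 m.
I_cm = (1/12)mL² = 0.05786 kg·m², so I = I_cm + md² = 0.05786 + 0.1736 = 0.2315 kg·m².
L_eq = 0.2315/(3.13 × 0.2355) = 0.314 m.

0.314 m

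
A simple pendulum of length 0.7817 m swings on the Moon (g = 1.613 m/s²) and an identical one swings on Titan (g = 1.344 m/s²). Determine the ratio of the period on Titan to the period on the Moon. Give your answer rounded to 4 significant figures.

T ∝ 1/√g, so T₂/T₁ = √(g₁/g₂) = √(1.613/1.344) = 1.096.

1.096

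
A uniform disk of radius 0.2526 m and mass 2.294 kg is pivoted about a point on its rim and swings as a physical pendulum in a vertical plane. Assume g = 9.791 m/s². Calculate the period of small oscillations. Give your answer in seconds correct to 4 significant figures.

1.236 s

I_cm = ½mr² = 0.073186 kg·m². The pivot is at distance d = 0.2526 m from the centre of mass.
By the parallel-axis theorem, I = I_cm + md² = 0.073186 + 0.14637 = 0.21956 kg·m².
T = 2π√(I/(mgd)) = 2π√(0.21956/(2.294 × 9.791 × 0.2526)) = 1.236 s.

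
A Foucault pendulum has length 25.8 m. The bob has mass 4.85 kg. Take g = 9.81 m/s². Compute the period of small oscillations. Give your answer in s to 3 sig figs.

10.2 s

T = 2π√(L/g) = 2π√(25.8/9.81) = 2π × 1.622 = 10.2 s.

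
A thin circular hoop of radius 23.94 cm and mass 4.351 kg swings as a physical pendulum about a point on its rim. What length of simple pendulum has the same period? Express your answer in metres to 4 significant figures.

0.4788 m

The equivalent simple-pendulum length is L_eq = I/(md), where I is about the pivot and d = 0.23940 m.
I_cm = mR² = 0.24937 kg·m², so I = I_cm + md² = 0.24937 + 0.24937 = 0.49873 kg·m².
L_eq = 0.49873/(4.351 × 0.23940) = 0.4788 m.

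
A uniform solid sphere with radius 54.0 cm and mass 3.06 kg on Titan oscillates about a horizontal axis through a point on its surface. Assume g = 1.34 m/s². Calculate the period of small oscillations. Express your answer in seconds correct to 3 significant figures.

I_cm = (2/5)mr² = 0.3569 kg·m². The pivot is at distance d = 0.540 m from the centre of mass.
By the parallel-axis theorem, I = I_cm + md² = 0.3569 + 0.8923 = 1.249 kg·m².
T = 2π√(I/(mgd)) = 2π√(1.249/(3.06 × 1.34 × 0.540)) = 4.72 s.

4.72 s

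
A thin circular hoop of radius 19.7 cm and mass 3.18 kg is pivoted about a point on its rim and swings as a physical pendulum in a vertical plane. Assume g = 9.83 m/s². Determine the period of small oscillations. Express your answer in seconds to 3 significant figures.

1.26 s

I_cm = mr² = 0.1234 kg·m². The pivot is at distance d = 0.197 m from the centre of mass.
By the parallel-axis theorem, I = I_cm + md² = 0.1234 + 0.1234 = 0.2468 kg·m².
T = 2π√(I/(mgd)) = 2π√(0.2468/(3.18 × 9.83 × 0.197)) = 1.26 s.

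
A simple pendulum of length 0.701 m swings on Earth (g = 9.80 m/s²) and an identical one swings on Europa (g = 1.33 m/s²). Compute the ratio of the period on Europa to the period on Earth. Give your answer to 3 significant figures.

T ∝ 1/√g, so T₂/T₁ = √(g₁/g₂) = √(9.80/1.33) = 2.71.

2.71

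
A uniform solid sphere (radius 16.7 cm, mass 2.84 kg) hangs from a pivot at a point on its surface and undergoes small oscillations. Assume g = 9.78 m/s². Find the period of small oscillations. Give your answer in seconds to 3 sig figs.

I_cm = (2/5)mr² = 0.03168 kg·m². The pivot is at distance d = 0.167 m from the centre of mass.
By the parallel-axis theorem, I = I_cm + md² = 0.03168 + 0.07920 = 0.1109 kg·m².
T = 2π√(I/(mgd)) = 2π√(0.1109/(2.84 × 9.78 × 0.167)) = 0.971 s.

0.971 s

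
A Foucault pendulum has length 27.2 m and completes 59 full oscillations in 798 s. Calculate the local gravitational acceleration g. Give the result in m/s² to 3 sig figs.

5.87 m/s²

T = 798/59 = 13.53 s.
From T = 2π√(L/g), g = 4π²L/T² = 4π² × 27.2/13.53² = 5.87 m/s².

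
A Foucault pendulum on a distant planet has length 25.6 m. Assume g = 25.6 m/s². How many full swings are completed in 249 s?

T = 2π√(L/g) = 2π√(25.6/25.6) = 6.283 s.
Number of complete oscillations = ⌊249/6.283⌋ = ⌊39.63⌋ = 39.

39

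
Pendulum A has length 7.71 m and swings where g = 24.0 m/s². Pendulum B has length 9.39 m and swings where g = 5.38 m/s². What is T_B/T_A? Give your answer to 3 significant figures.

2.33

T = 2π√(L/g), so T_B/T_A = √((L_B/g_B)/(L_A/g_A)) = √((9.39/5.38)/(7.71/24.0)) = 2.33.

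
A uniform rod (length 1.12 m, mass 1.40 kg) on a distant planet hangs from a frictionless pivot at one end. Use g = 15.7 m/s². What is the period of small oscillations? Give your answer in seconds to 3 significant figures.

For a physical pendulum T = 2π√(I/(mgd)), with d = 0.5600 m from pivot to centre of mass.
I_cm = mL²/12 = 1.40 × 1.12²/12 = 0.1463 kg·m²; I = I_cm + md² = 0.1463 + 1.40 × 0.5600² = 0.5854 kg·m².
T = 2π√(0.5854/(1.40 × 15.7 × 0.5600)) = 1.37 s.

1.37 s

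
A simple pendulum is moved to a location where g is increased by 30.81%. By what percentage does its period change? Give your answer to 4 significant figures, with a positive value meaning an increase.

-12.57%

T ∝ 1/√g, so T'/T = 1/√(1.3081) = 0.87434.
Percentage change in T = (0.87434 − 1) × 100% = -12.57%.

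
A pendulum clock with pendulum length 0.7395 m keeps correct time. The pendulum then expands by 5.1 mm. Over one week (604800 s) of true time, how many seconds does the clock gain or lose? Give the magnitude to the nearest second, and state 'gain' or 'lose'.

lose 2075 s

T ∝ √L, so T'/T = √(0.74460/0.7395) = 1.00344.
In 604800 s of true time the clock registers 604800/1.00344 = 602725.2 s, so it loses 2075 s.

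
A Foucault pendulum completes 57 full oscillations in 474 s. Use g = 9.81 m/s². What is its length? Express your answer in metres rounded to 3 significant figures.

T = 474/57 = 8.316 s.
From T = 2π√(L/g), L = gT²/(4π²) = 9.81 × 8.316²/(4π²) = 17.2 m.

17.2 m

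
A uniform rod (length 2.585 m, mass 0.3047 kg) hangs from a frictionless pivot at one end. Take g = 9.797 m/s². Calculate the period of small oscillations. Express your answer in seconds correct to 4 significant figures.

2.635 s

For a physical pendulum T = 2π√(I/(mgd)), with d = 1.2925 m from pivot to centre of mass.
I_cm = mL²/12 = 0.3047 × 2.585²/12 = 0.16967 kg·m²; I = I_cm + md² = 0.16967 + 0.3047 × 1.2925² = 0.67869 kg·m².
T = 2π√(0.67869/(0.3047 × 9.797 × 1.2925)) = 2.635 s.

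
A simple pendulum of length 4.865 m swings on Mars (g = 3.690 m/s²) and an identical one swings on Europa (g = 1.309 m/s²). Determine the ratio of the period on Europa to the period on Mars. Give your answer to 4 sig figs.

1.679

T ∝ 1/√g, so T₂/T₁ = √(g₁/g₂) = √(3.690/1.309) = 1.679.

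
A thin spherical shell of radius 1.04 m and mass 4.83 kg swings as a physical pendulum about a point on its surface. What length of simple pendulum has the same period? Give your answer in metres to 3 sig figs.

The equivalent simple-pendulum length is L_eq = I/(md), where I is about the pivot and d = 1.040 m.
I_cm = (2/3)mR² = 3.483 kg·m², so I = I_cm + md² = 3.483 + 5.224 = 8.707 kg·m².
L_eq = 8.707/(4.83 × 1.040) = 1.73 m.

1.73 m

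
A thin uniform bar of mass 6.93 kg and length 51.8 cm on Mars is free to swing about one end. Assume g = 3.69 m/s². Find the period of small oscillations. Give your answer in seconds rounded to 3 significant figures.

For a physical pendulum T = 2π√(I/(mgd)), with d = 0.2590 m from pivot to centre of mass.
I_cm = mL²/12 = 6.93 × 0.518²/12 = 0.1550 kg·m²; I = I_cm + md² = 0.1550 + 6.93 × 0.2590² = 0.6198 kg·m².
T = 2π√(0.6198/(6.93 × 3.69 × 0.2590)) = 1.92 s.

1.92 s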